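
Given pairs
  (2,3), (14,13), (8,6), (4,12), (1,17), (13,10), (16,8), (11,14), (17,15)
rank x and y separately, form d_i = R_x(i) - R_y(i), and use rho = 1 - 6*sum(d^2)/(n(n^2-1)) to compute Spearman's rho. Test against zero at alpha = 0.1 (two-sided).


Step 1: Rank x and y separately (midranks; no ties here).
rank(x): 2->2, 14->7, 8->4, 4->3, 1->1, 13->6, 16->8, 11->5, 17->9
rank(y): 3->1, 13->6, 6->2, 12->5, 17->9, 10->4, 8->3, 14->7, 15->8
Step 2: d_i = R_x(i) - R_y(i); compute d_i^2.
  (2-1)^2=1, (7-6)^2=1, (4-2)^2=4, (3-5)^2=4, (1-9)^2=64, (6-4)^2=4, (8-3)^2=25, (5-7)^2=4, (9-8)^2=1
sum(d^2) = 108.
Step 3: rho = 1 - 6*108 / (9*(9^2 - 1)) = 1 - 648/720 = 0.100000.
Step 4: Under H0, t = rho * sqrt((n-2)/(1-rho^2)) = 0.2659 ~ t(7).
Step 5: Two-sided p-value from the t-distribution with 7 df = 0.797972.
Step 6: alpha = 0.1. fail to reject H0.

rho = 0.1000, p = 0.797972, fail to reject H0 at alpha = 0.1.


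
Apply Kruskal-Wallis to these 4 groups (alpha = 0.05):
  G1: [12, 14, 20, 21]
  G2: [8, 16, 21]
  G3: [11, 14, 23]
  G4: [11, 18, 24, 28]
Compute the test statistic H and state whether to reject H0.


Step 1: Combine all N = 14 observations and assign midranks.
sorted (value, group, rank): (8,G2,1), (11,G3,2.5), (11,G4,2.5), (12,G1,4), (14,G1,5.5), (14,G3,5.5), (16,G2,7), (18,G4,8), (20,G1,9), (21,G1,10.5), (21,G2,10.5), (23,G3,12), (24,G4,13), (28,G4,14)
Step 2: Sum ranks within each group.
R_1 = 29 (n_1 = 4)
R_2 = 18.5 (n_2 = 3)
R_3 = 20 (n_3 = 3)
R_4 = 37.5 (n_4 = 4)
Step 3: H = 12/(N(N+1)) * sum(R_i^2/n_i) - 3(N+1)
     = 12/(14*15) * (29^2/4 + 18.5^2/3 + 20^2/3 + 37.5^2/4) - 3*15
     = 0.057143 * 809.229 - 45
     = 1.241667.
Step 4: Ties present; correction factor C = 1 - 18/(14^3 - 14) = 0.993407. Corrected H = 1.241667 / 0.993407 = 1.249908.
Step 5: Under H0, H ~ chi^2(3); p-value = 0.741061.
Step 6: alpha = 0.05. fail to reject H0.

H = 1.2499, df = 3, p = 0.741061, fail to reject H0.


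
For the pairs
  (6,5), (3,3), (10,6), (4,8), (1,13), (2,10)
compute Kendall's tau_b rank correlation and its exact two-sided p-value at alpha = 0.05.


Step 1: Enumerate the 15 unordered pairs (i,j) with i<j and classify each by sign(x_j-x_i) * sign(y_j-y_i).
  (1,2):dx=-3,dy=-2->C; (1,3):dx=+4,dy=+1->C; (1,4):dx=-2,dy=+3->D; (1,5):dx=-5,dy=+8->D
  (1,6):dx=-4,dy=+5->D; (2,3):dx=+7,dy=+3->C; (2,4):dx=+1,dy=+5->C; (2,5):dx=-2,dy=+10->D
  (2,6):dx=-1,dy=+7->D; (3,4):dx=-6,dy=+2->D; (3,5):dx=-9,dy=+7->D; (3,6):dx=-8,dy=+4->D
  (4,5):dx=-3,dy=+5->D; (4,6):dx=-2,dy=+2->D; (5,6):dx=+1,dy=-3->D
Step 2: C = 4, D = 11, total pairs = 15.
Step 3: tau = (C - D)/(n(n-1)/2) = (4 - 11)/15 = -0.466667.
Step 4: Exact two-sided p-value (enumerate n! = 720 permutations of y under H0): p = 0.272222.
Step 5: alpha = 0.05. fail to reject H0.

tau_b = -0.4667 (C=4, D=11), p = 0.272222, fail to reject H0.


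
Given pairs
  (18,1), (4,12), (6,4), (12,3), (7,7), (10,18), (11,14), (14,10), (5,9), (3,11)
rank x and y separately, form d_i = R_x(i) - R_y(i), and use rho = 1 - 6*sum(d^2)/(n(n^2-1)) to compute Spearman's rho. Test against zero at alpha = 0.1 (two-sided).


Step 1: Rank x and y separately (midranks; no ties here).
rank(x): 18->10, 4->2, 6->4, 12->8, 7->5, 10->6, 11->7, 14->9, 5->3, 3->1
rank(y): 1->1, 12->8, 4->3, 3->2, 7->4, 18->10, 14->9, 10->6, 9->5, 11->7
Step 2: d_i = R_x(i) - R_y(i); compute d_i^2.
  (10-1)^2=81, (2-8)^2=36, (4-3)^2=1, (8-2)^2=36, (5-4)^2=1, (6-10)^2=16, (7-9)^2=4, (9-6)^2=9, (3-5)^2=4, (1-7)^2=36
sum(d^2) = 224.
Step 3: rho = 1 - 6*224 / (10*(10^2 - 1)) = 1 - 1344/990 = -0.357576.
Step 4: Under H0, t = rho * sqrt((n-2)/(1-rho^2)) = -1.0830 ~ t(8).
Step 5: Two-sided p-value from the t-distribution with 8 df = 0.310376.
Step 6: alpha = 0.1. fail to reject H0.

rho = -0.3576, p = 0.310376, fail to reject H0 at alpha = 0.1.


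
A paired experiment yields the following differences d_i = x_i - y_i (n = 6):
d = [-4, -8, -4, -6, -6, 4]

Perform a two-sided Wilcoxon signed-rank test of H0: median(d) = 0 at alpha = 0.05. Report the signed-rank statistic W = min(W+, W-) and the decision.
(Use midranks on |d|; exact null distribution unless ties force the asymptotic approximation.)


Step 1: Drop any zero differences (none here) and take |d_i|.
|d| = [4, 8, 4, 6, 6, 4]
Step 2: Midrank |d_i| (ties get averaged ranks).
ranks: |4|->2, |8|->6, |4|->2, |6|->4.5, |6|->4.5, |4|->2
Step 3: Attach original signs; sum ranks with positive sign and with negative sign.
W+ = 2 = 2
W- = 2 + 6 + 2 + 4.5 + 4.5 = 19
(Check: W+ + W- = 21 should equal n(n+1)/2 = 21.)
Step 4: Test statistic W = min(W+, W-) = 2.
Step 5: Ties in |d|, so use the tie-corrected normal approximation.
        E[W] = n(n+1)/4 = 6*7/4 = 10.5.
        Tie groups: |d|=4 (t=3), |d|=6 (t=2); sum(t^3 - t) = 30.
        Var[W] = n(n+1)(2n+1)/24 - sum(t^3-t)/48 = 546/24 - 30/48 = 22.125.
        z = (W - E[W]) / sqrt(Var[W]) = (2 - 10.5) / 4.7037 = -1.8071.
        Two-sided p = 2*Phi(z) = 0.070750.
Step 6: alpha = 0.05. fail to reject H0.

W+ = 2, W- = 19, W = min = 2, p = 0.070750, fail to reject H0.


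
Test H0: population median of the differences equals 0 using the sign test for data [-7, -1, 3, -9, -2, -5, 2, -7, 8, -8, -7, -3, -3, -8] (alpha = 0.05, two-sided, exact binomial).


Step 1: Discard zero differences. Original n = 14; n_eff = number of nonzero differences = 14.
Nonzero differences (with sign): -7, -1, +3, -9, -2, -5, +2, -7, +8, -8, -7, -3, -3, -8
Step 2: Count signs: positive = 3, negative = 11.
Step 3: Under H0: P(positive) = 0.5, so the number of positives S ~ Bin(14, 0.5).
Step 4: Two-sided exact p-value = sum of Bin(14,0.5) probabilities at or below the observed probability = 0.057373.
Step 5: alpha = 0.05. fail to reject H0.

n_eff = 14, pos = 3, neg = 11, p = 0.057373, fail to reject H0.


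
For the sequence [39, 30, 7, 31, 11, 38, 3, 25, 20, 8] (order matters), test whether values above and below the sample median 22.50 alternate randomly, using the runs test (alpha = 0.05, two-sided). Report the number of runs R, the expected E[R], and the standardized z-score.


Step 1: Compute median = 22.50; label A = above, B = below.
Labels in order: AABABABABB  (n_A = 5, n_B = 5)
Step 2: Count runs R = 8.
Step 3: Under H0 (random ordering), E[R] = 2*n_A*n_B/(n_A+n_B) + 1 = 2*5*5/10 + 1 = 6.0000.
        Var[R] = 2*n_A*n_B*(2*n_A*n_B - n_A - n_B) / ((n_A+n_B)^2 * (n_A+n_B-1)) = 2000/900 = 2.2222.
        SD[R] = 1.4907.
Step 4: Continuity-corrected z = (R - 0.5 - E[R]) / SD[R] = (8 - 0.5 - 6.0000) / 1.4907 = 1.0062.
Step 5: Two-sided p-value via normal approximation = 2*(1 - Phi(|z|)) = 0.314305.
Step 6: alpha = 0.05. fail to reject H0.

R = 8, z = 1.0062, p = 0.314305, fail to reject H0.


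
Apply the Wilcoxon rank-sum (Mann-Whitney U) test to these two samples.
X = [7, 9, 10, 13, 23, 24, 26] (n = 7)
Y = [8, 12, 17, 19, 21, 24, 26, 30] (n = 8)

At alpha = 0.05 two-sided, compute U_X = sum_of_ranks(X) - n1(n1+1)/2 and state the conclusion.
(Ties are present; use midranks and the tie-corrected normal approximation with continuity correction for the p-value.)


Step 1: Combine and sort all 15 observations; assign midranks.
sorted (value, group): (7,X), (8,Y), (9,X), (10,X), (12,Y), (13,X), (17,Y), (19,Y), (21,Y), (23,X), (24,X), (24,Y), (26,X), (26,Y), (30,Y)
ranks: 7->1, 8->2, 9->3, 10->4, 12->5, 13->6, 17->7, 19->8, 21->9, 23->10, 24->11.5, 24->11.5, 26->13.5, 26->13.5, 30->15
Step 2: Rank sum for X: R1 = 1 + 3 + 4 + 6 + 10 + 11.5 + 13.5 = 49.
Step 3: U_X = R1 - n1(n1+1)/2 = 49 - 7*8/2 = 49 - 28 = 21.
       U_Y = n1*n2 - U_X = 56 - 21 = 35.
Step 4: Ties are present, so use the tie-corrected normal approximation (with continuity correction) for the p-value.
Step 5: p-value = 0.451104; compare to alpha = 0.05. fail to reject H0.

U_X = 21, p = 0.451104, fail to reject H0 at alpha = 0.05.


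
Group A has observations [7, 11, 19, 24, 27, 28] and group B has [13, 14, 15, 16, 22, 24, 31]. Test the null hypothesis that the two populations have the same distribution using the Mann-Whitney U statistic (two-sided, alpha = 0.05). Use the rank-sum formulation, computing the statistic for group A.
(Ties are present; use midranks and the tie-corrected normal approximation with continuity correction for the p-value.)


Step 1: Combine and sort all 13 observations; assign midranks.
sorted (value, group): (7,X), (11,X), (13,Y), (14,Y), (15,Y), (16,Y), (19,X), (22,Y), (24,X), (24,Y), (27,X), (28,X), (31,Y)
ranks: 7->1, 11->2, 13->3, 14->4, 15->5, 16->6, 19->7, 22->8, 24->9.5, 24->9.5, 27->11, 28->12, 31->13
Step 2: Rank sum for X: R1 = 1 + 2 + 7 + 9.5 + 11 + 12 = 42.5.
Step 3: U_X = R1 - n1(n1+1)/2 = 42.5 - 6*7/2 = 42.5 - 21 = 21.5.
       U_Y = n1*n2 - U_X = 42 - 21.5 = 20.5.
Step 4: Ties are present, so use the tie-corrected normal approximation (with continuity correction) for the p-value.
Step 5: p-value = 1.000000; compare to alpha = 0.05. fail to reject H0.

U_X = 21.5, p = 1.000000, fail to reject H0 at alpha = 0.05.


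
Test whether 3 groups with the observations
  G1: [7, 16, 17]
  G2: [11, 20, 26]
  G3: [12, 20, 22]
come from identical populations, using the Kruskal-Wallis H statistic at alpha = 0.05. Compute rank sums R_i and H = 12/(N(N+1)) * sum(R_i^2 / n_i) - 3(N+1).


Step 1: Combine all N = 9 observations and assign midranks.
sorted (value, group, rank): (7,G1,1), (11,G2,2), (12,G3,3), (16,G1,4), (17,G1,5), (20,G2,6.5), (20,G3,6.5), (22,G3,8), (26,G2,9)
Step 2: Sum ranks within each group.
R_1 = 10 (n_1 = 3)
R_2 = 17.5 (n_2 = 3)
R_3 = 17.5 (n_3 = 3)
Step 3: H = 12/(N(N+1)) * sum(R_i^2/n_i) - 3(N+1)
     = 12/(9*10) * (10^2/3 + 17.5^2/3 + 17.5^2/3) - 3*10
     = 0.133333 * 237.5 - 30
     = 1.666667.
Step 4: Ties present; correction factor C = 1 - 6/(9^3 - 9) = 0.991667. Corrected H = 1.666667 / 0.991667 = 1.680672.
Step 5: Under H0, H ~ chi^2(2); p-value = 0.431565.
Step 6: alpha = 0.05. fail to reject H0.

H = 1.6807, df = 2, p = 0.431565, fail to reject H0.


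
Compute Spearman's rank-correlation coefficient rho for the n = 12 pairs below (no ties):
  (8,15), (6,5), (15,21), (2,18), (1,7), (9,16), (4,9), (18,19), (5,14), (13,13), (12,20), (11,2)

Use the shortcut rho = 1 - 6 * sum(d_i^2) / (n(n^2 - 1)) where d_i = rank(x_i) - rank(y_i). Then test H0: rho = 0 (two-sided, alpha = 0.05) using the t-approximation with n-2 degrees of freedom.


Step 1: Rank x and y separately (midranks; no ties here).
rank(x): 8->6, 6->5, 15->11, 2->2, 1->1, 9->7, 4->3, 18->12, 5->4, 13->10, 12->9, 11->8
rank(y): 15->7, 5->2, 21->12, 18->9, 7->3, 16->8, 9->4, 19->10, 14->6, 13->5, 20->11, 2->1
Step 2: d_i = R_x(i) - R_y(i); compute d_i^2.
  (6-7)^2=1, (5-2)^2=9, (11-12)^2=1, (2-9)^2=49, (1-3)^2=4, (7-8)^2=1, (3-4)^2=1, (12-10)^2=4, (4-6)^2=4, (10-5)^2=25, (9-11)^2=4, (8-1)^2=49
sum(d^2) = 152.
Step 3: rho = 1 - 6*152 / (12*(12^2 - 1)) = 1 - 912/1716 = 0.468531.
Step 4: Under H0, t = rho * sqrt((n-2)/(1-rho^2)) = 1.6771 ~ t(10).
Step 5: Two-sided p-value from the t-distribution with 10 df = 0.124455.
Step 6: alpha = 0.05. fail to reject H0.

rho = 0.4685, p = 0.124455, fail to reject H0 at alpha = 0.05.


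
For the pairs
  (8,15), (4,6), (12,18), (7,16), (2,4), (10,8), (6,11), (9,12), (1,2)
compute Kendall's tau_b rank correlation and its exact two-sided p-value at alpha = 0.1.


Step 1: Enumerate the 36 unordered pairs (i,j) with i<j and classify each by sign(x_j-x_i) * sign(y_j-y_i).
  (1,2):dx=-4,dy=-9->C; (1,3):dx=+4,dy=+3->C; (1,4):dx=-1,dy=+1->D; (1,5):dx=-6,dy=-11->C
  (1,6):dx=+2,dy=-7->D; (1,7):dx=-2,dy=-4->C; (1,8):dx=+1,dy=-3->D; (1,9):dx=-7,dy=-13->C
  (2,3):dx=+8,dy=+12->C; (2,4):dx=+3,dy=+10->C; (2,5):dx=-2,dy=-2->C; (2,6):dx=+6,dy=+2->C
  (2,7):dx=+2,dy=+5->C; (2,8):dx=+5,dy=+6->C; (2,9):dx=-3,dy=-4->C; (3,4):dx=-5,dy=-2->C
  (3,5):dx=-10,dy=-14->C; (3,6):dx=-2,dy=-10->C; (3,7):dx=-6,dy=-7->C; (3,8):dx=-3,dy=-6->C
  (3,9):dx=-11,dy=-16->C; (4,5):dx=-5,dy=-12->C; (4,6):dx=+3,dy=-8->D; (4,7):dx=-1,dy=-5->C
  (4,8):dx=+2,dy=-4->D; (4,9):dx=-6,dy=-14->C; (5,6):dx=+8,dy=+4->C; (5,7):dx=+4,dy=+7->C
  (5,8):dx=+7,dy=+8->C; (5,9):dx=-1,dy=-2->C; (6,7):dx=-4,dy=+3->D; (6,8):dx=-1,dy=+4->D
  (6,9):dx=-9,dy=-6->C; (7,8):dx=+3,dy=+1->C; (7,9):dx=-5,dy=-9->C; (8,9):dx=-8,dy=-10->C
Step 2: C = 29, D = 7, total pairs = 36.
Step 3: tau = (C - D)/(n(n-1)/2) = (29 - 7)/36 = 0.611111.
Step 4: Exact two-sided p-value (enumerate n! = 362880 permutations of y under H0): p = 0.024741.
Step 5: alpha = 0.1. reject H0.

tau_b = 0.6111 (C=29, D=7), p = 0.024741, reject H0.


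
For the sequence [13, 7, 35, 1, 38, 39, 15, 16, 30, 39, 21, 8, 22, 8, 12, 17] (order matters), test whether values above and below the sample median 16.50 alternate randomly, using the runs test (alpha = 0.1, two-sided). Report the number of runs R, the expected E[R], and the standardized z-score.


Step 1: Compute median = 16.50; label A = above, B = below.
Labels in order: BBABAABBAAABABBA  (n_A = 8, n_B = 8)
Step 2: Count runs R = 10.
Step 3: Under H0 (random ordering), E[R] = 2*n_A*n_B/(n_A+n_B) + 1 = 2*8*8/16 + 1 = 9.0000.
        Var[R] = 2*n_A*n_B*(2*n_A*n_B - n_A - n_B) / ((n_A+n_B)^2 * (n_A+n_B-1)) = 14336/3840 = 3.7333.
        SD[R] = 1.9322.
Step 4: Continuity-corrected z = (R - 0.5 - E[R]) / SD[R] = (10 - 0.5 - 9.0000) / 1.9322 = 0.2588.
Step 5: Two-sided p-value via normal approximation = 2*(1 - Phi(|z|)) = 0.795809.
Step 6: alpha = 0.1. fail to reject H0.

R = 10, z = 0.2588, p = 0.795809, fail to reject H0.


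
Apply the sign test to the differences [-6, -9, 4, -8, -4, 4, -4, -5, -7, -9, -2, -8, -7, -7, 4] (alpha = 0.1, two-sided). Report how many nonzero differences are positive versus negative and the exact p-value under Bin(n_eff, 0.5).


Step 1: Discard zero differences. Original n = 15; n_eff = number of nonzero differences = 15.
Nonzero differences (with sign): -6, -9, +4, -8, -4, +4, -4, -5, -7, -9, -2, -8, -7, -7, +4
Step 2: Count signs: positive = 3, negative = 12.
Step 3: Under H0: P(positive) = 0.5, so the number of positives S ~ Bin(15, 0.5).
Step 4: Two-sided exact p-value = sum of Bin(15,0.5) probabilities at or below the observed probability = 0.035156.
Step 5: alpha = 0.1. reject H0.

n_eff = 15, pos = 3, neg = 12, p = 0.035156, reject H0.


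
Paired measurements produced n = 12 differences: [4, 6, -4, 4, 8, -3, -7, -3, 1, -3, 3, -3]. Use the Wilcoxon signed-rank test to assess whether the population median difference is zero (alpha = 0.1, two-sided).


Step 1: Drop any zero differences (none here) and take |d_i|.
|d| = [4, 6, 4, 4, 8, 3, 7, 3, 1, 3, 3, 3]
Step 2: Midrank |d_i| (ties get averaged ranks).
ranks: |4|->8, |6|->10, |4|->8, |4|->8, |8|->12, |3|->4, |7|->11, |3|->4, |1|->1, |3|->4, |3|->4, |3|->4
Step 3: Attach original signs; sum ranks with positive sign and with negative sign.
W+ = 8 + 10 + 8 + 12 + 1 + 4 = 43
W- = 8 + 4 + 11 + 4 + 4 + 4 = 35
(Check: W+ + W- = 78 should equal n(n+1)/2 = 78.)
Step 4: Test statistic W = min(W+, W-) = 35.
Step 5: Ties in |d|, so use the tie-corrected normal approximation.
        E[W] = n(n+1)/4 = 12*13/4 = 39.
        Tie groups: |d|=3 (t=5), |d|=4 (t=3); sum(t^3 - t) = 144.
        Var[W] = n(n+1)(2n+1)/24 - sum(t^3-t)/48 = 3900/24 - 144/48 = 159.5.
        z = (W - E[W]) / sqrt(Var[W]) = (35 - 39) / 12.6293 = -0.3167.
        Two-sided p = 2*Phi(z) = 0.751454.
Step 6: alpha = 0.1. fail to reject H0.

W+ = 43, W- = 35, W = min = 35, p = 0.751454, fail to reject H0.


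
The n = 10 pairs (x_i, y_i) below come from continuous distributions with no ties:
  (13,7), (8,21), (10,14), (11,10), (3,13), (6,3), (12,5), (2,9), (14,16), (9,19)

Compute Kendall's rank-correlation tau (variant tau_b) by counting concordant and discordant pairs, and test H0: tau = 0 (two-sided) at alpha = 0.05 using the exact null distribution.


Step 1: Enumerate the 45 unordered pairs (i,j) with i<j and classify each by sign(x_j-x_i) * sign(y_j-y_i).
  (1,2):dx=-5,dy=+14->D; (1,3):dx=-3,dy=+7->D; (1,4):dx=-2,dy=+3->D; (1,5):dx=-10,dy=+6->D
  (1,6):dx=-7,dy=-4->C; (1,7):dx=-1,dy=-2->C; (1,8):dx=-11,dy=+2->D; (1,9):dx=+1,dy=+9->C
  (1,10):dx=-4,dy=+12->D; (2,3):dx=+2,dy=-7->D; (2,4):dx=+3,dy=-11->D; (2,5):dx=-5,dy=-8->C
  (2,6):dx=-2,dy=-18->C; (2,7):dx=+4,dy=-16->D; (2,8):dx=-6,dy=-12->C; (2,9):dx=+6,dy=-5->D
  (2,10):dx=+1,dy=-2->D; (3,4):dx=+1,dy=-4->D; (3,5):dx=-7,dy=-1->C; (3,6):dx=-4,dy=-11->C
  (3,7):dx=+2,dy=-9->D; (3,8):dx=-8,dy=-5->C; (3,9):dx=+4,dy=+2->C; (3,10):dx=-1,dy=+5->D
  (4,5):dx=-8,dy=+3->D; (4,6):dx=-5,dy=-7->C; (4,7):dx=+1,dy=-5->D; (4,8):dx=-9,dy=-1->C
  (4,9):dx=+3,dy=+6->C; (4,10):dx=-2,dy=+9->D; (5,6):dx=+3,dy=-10->D; (5,7):dx=+9,dy=-8->D
  (5,8):dx=-1,dy=-4->C; (5,9):dx=+11,dy=+3->C; (5,10):dx=+6,dy=+6->C; (6,7):dx=+6,dy=+2->C
  (6,8):dx=-4,dy=+6->D; (6,9):dx=+8,dy=+13->C; (6,10):dx=+3,dy=+16->C; (7,8):dx=-10,dy=+4->D
  (7,9):dx=+2,dy=+11->C; (7,10):dx=-3,dy=+14->D; (8,9):dx=+12,dy=+7->C; (8,10):dx=+7,dy=+10->C
  (9,10):dx=-5,dy=+3->D
Step 2: C = 22, D = 23, total pairs = 45.
Step 3: tau = (C - D)/(n(n-1)/2) = (22 - 23)/45 = -0.022222.
Step 4: Exact two-sided p-value (enumerate n! = 3628800 permutations of y under H0): p = 1.000000.
Step 5: alpha = 0.05. fail to reject H0.

tau_b = -0.0222 (C=22, D=23), p = 1.000000, fail to reject H0.


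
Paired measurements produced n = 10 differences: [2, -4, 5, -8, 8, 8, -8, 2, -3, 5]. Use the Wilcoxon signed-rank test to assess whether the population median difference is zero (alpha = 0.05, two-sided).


Step 1: Drop any zero differences (none here) and take |d_i|.
|d| = [2, 4, 5, 8, 8, 8, 8, 2, 3, 5]
Step 2: Midrank |d_i| (ties get averaged ranks).
ranks: |2|->1.5, |4|->4, |5|->5.5, |8|->8.5, |8|->8.5, |8|->8.5, |8|->8.5, |2|->1.5, |3|->3, |5|->5.5
Step 3: Attach original signs; sum ranks with positive sign and with negative sign.
W+ = 1.5 + 5.5 + 8.5 + 8.5 + 1.5 + 5.5 = 31
W- = 4 + 8.5 + 8.5 + 3 = 24
(Check: W+ + W- = 55 should equal n(n+1)/2 = 55.)
Step 4: Test statistic W = min(W+, W-) = 24.
Step 5: Ties in |d|, so use the tie-corrected normal approximation.
        E[W] = n(n+1)/4 = 10*11/4 = 27.5.
        Tie groups: |d|=2 (t=2), |d|=5 (t=2), |d|=8 (t=4); sum(t^3 - t) = 72.
        Var[W] = n(n+1)(2n+1)/24 - sum(t^3-t)/48 = 2310/24 - 72/48 = 94.75.
        z = (W - E[W]) / sqrt(Var[W]) = (24 - 27.5) / 9.7340 = -0.3596.
        Two-sided p = 2*Phi(z) = 0.719172.
Step 6: alpha = 0.05. fail to reject H0.

W+ = 31, W- = 24, W = min = 24, p = 0.719172, fail to reject H0.


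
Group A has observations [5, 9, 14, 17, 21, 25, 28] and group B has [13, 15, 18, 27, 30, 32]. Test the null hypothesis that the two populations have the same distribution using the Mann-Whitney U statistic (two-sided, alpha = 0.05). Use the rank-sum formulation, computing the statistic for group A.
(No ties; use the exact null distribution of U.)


Step 1: Combine and sort all 13 observations; assign midranks.
sorted (value, group): (5,X), (9,X), (13,Y), (14,X), (15,Y), (17,X), (18,Y), (21,X), (25,X), (27,Y), (28,X), (30,Y), (32,Y)
ranks: 5->1, 9->2, 13->3, 14->4, 15->5, 17->6, 18->7, 21->8, 25->9, 27->10, 28->11, 30->12, 32->13
Step 2: Rank sum for X: R1 = 1 + 2 + 4 + 6 + 8 + 9 + 11 = 41.
Step 3: U_X = R1 - n1(n1+1)/2 = 41 - 7*8/2 = 41 - 28 = 13.
       U_Y = n1*n2 - U_X = 42 - 13 = 29.
Step 4: No ties, so the exact null distribution of U (based on enumerating the C(13,7) = 1716 equally likely rank assignments) gives the two-sided p-value.
Step 5: p-value = 0.294872; compare to alpha = 0.05. fail to reject H0.

U_X = 13, p = 0.294872, fail to reject H0 at alpha = 0.05.


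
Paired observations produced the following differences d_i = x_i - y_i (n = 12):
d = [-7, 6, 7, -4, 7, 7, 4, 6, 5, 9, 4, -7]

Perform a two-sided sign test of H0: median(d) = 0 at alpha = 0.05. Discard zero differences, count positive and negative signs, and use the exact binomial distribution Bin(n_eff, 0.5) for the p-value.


Step 1: Discard zero differences. Original n = 12; n_eff = number of nonzero differences = 12.
Nonzero differences (with sign): -7, +6, +7, -4, +7, +7, +4, +6, +5, +9, +4, -7
Step 2: Count signs: positive = 9, negative = 3.
Step 3: Under H0: P(positive) = 0.5, so the number of positives S ~ Bin(12, 0.5).
Step 4: Two-sided exact p-value = sum of Bin(12,0.5) probabilities at or below the observed probability = 0.145996.
Step 5: alpha = 0.05. fail to reject H0.

n_eff = 12, pos = 9, neg = 3, p = 0.145996, fail to reject H0.


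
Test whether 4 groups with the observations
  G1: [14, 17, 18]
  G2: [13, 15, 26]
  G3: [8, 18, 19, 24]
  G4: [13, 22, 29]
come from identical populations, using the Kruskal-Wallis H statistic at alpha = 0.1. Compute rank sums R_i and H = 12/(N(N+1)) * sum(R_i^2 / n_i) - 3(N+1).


Step 1: Combine all N = 13 observations and assign midranks.
sorted (value, group, rank): (8,G3,1), (13,G2,2.5), (13,G4,2.5), (14,G1,4), (15,G2,5), (17,G1,6), (18,G1,7.5), (18,G3,7.5), (19,G3,9), (22,G4,10), (24,G3,11), (26,G2,12), (29,G4,13)
Step 2: Sum ranks within each group.
R_1 = 17.5 (n_1 = 3)
R_2 = 19.5 (n_2 = 3)
R_3 = 28.5 (n_3 = 4)
R_4 = 25.5 (n_4 = 3)
Step 3: H = 12/(N(N+1)) * sum(R_i^2/n_i) - 3(N+1)
     = 12/(13*14) * (17.5^2/3 + 19.5^2/3 + 28.5^2/4 + 25.5^2/3) - 3*14
     = 0.065934 * 648.646 - 42
     = 0.767857.
Step 4: Ties present; correction factor C = 1 - 12/(13^3 - 13) = 0.994505. Corrected H = 0.767857 / 0.994505 = 0.772099.
Step 5: Under H0, H ~ chi^2(3); p-value = 0.856128.
Step 6: alpha = 0.1. fail to reject H0.

H = 0.7721, df = 3, p = 0.856128, fail to reject H0.


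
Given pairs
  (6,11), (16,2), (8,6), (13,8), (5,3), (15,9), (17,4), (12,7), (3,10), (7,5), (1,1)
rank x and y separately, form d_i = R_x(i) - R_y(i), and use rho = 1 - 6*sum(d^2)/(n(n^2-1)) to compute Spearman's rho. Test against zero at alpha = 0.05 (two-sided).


Step 1: Rank x and y separately (midranks; no ties here).
rank(x): 6->4, 16->10, 8->6, 13->8, 5->3, 15->9, 17->11, 12->7, 3->2, 7->5, 1->1
rank(y): 11->11, 2->2, 6->6, 8->8, 3->3, 9->9, 4->4, 7->7, 10->10, 5->5, 1->1
Step 2: d_i = R_x(i) - R_y(i); compute d_i^2.
  (4-11)^2=49, (10-2)^2=64, (6-6)^2=0, (8-8)^2=0, (3-3)^2=0, (9-9)^2=0, (11-4)^2=49, (7-7)^2=0, (2-10)^2=64, (5-5)^2=0, (1-1)^2=0
sum(d^2) = 226.
Step 3: rho = 1 - 6*226 / (11*(11^2 - 1)) = 1 - 1356/1320 = -0.027273.
Step 4: Under H0, t = rho * sqrt((n-2)/(1-rho^2)) = -0.0818 ~ t(9).
Step 5: Two-sided p-value from the t-distribution with 9 df = 0.936558.
Step 6: alpha = 0.05. fail to reject H0.

rho = -0.0273, p = 0.936558, fail to reject H0 at alpha = 0.05.


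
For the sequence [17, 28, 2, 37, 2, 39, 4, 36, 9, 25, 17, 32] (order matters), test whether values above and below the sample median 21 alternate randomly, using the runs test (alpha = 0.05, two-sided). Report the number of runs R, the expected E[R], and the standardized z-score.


Step 1: Compute median = 21; label A = above, B = below.
Labels in order: BABABABABABA  (n_A = 6, n_B = 6)
Step 2: Count runs R = 12.
Step 3: Under H0 (random ordering), E[R] = 2*n_A*n_B/(n_A+n_B) + 1 = 2*6*6/12 + 1 = 7.0000.
        Var[R] = 2*n_A*n_B*(2*n_A*n_B - n_A - n_B) / ((n_A+n_B)^2 * (n_A+n_B-1)) = 4320/1584 = 2.7273.
        SD[R] = 1.6514.
Step 4: Continuity-corrected z = (R - 0.5 - E[R]) / SD[R] = (12 - 0.5 - 7.0000) / 1.6514 = 2.7249.
Step 5: Two-sided p-value via normal approximation = 2*(1 - Phi(|z|)) = 0.006432.
Step 6: alpha = 0.05. reject H0.

R = 12, z = 2.7249, p = 0.006432, reject H0.


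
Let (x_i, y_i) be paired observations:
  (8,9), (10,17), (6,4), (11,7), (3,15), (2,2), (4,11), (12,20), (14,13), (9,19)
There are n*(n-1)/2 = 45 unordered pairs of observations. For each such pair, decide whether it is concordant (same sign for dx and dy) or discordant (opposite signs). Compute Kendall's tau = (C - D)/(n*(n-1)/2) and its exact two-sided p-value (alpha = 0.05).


Step 1: Enumerate the 45 unordered pairs (i,j) with i<j and classify each by sign(x_j-x_i) * sign(y_j-y_i).
  (1,2):dx=+2,dy=+8->C; (1,3):dx=-2,dy=-5->C; (1,4):dx=+3,dy=-2->D; (1,5):dx=-5,dy=+6->D
  (1,6):dx=-6,dy=-7->C; (1,7):dx=-4,dy=+2->D; (1,8):dx=+4,dy=+11->C; (1,9):dx=+6,dy=+4->C
  (1,10):dx=+1,dy=+10->C; (2,3):dx=-4,dy=-13->C; (2,4):dx=+1,dy=-10->D; (2,5):dx=-7,dy=-2->C
  (2,6):dx=-8,dy=-15->C; (2,7):dx=-6,dy=-6->C; (2,8):dx=+2,dy=+3->C; (2,9):dx=+4,dy=-4->D
  (2,10):dx=-1,dy=+2->D; (3,4):dx=+5,dy=+3->C; (3,5):dx=-3,dy=+11->D; (3,6):dx=-4,dy=-2->C
  (3,7):dx=-2,dy=+7->D; (3,8):dx=+6,dy=+16->C; (3,9):dx=+8,dy=+9->C; (3,10):dx=+3,dy=+15->C
  (4,5):dx=-8,dy=+8->D; (4,6):dx=-9,dy=-5->C; (4,7):dx=-7,dy=+4->D; (4,8):dx=+1,dy=+13->C
  (4,9):dx=+3,dy=+6->C; (4,10):dx=-2,dy=+12->D; (5,6):dx=-1,dy=-13->C; (5,7):dx=+1,dy=-4->D
  (5,8):dx=+9,dy=+5->C; (5,9):dx=+11,dy=-2->D; (5,10):dx=+6,dy=+4->C; (6,7):dx=+2,dy=+9->C
  (6,8):dx=+10,dy=+18->C; (6,9):dx=+12,dy=+11->C; (6,10):dx=+7,dy=+17->C; (7,8):dx=+8,dy=+9->C
  (7,9):dx=+10,dy=+2->C; (7,10):dx=+5,dy=+8->C; (8,9):dx=+2,dy=-7->D; (8,10):dx=-3,dy=-1->C
  (9,10):dx=-5,dy=+6->D
Step 2: C = 30, D = 15, total pairs = 45.
Step 3: tau = (C - D)/(n(n-1)/2) = (30 - 15)/45 = 0.333333.
Step 4: Exact two-sided p-value (enumerate n! = 3628800 permutations of y under H0): p = 0.216373.
Step 5: alpha = 0.05. fail to reject H0.

tau_b = 0.3333 (C=30, D=15), p = 0.216373, fail to reject H0.


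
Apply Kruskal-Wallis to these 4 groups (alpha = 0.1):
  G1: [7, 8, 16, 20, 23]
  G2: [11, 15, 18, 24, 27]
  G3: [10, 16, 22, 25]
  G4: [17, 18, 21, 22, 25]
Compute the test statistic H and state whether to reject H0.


Step 1: Combine all N = 19 observations and assign midranks.
sorted (value, group, rank): (7,G1,1), (8,G1,2), (10,G3,3), (11,G2,4), (15,G2,5), (16,G1,6.5), (16,G3,6.5), (17,G4,8), (18,G2,9.5), (18,G4,9.5), (20,G1,11), (21,G4,12), (22,G3,13.5), (22,G4,13.5), (23,G1,15), (24,G2,16), (25,G3,17.5), (25,G4,17.5), (27,G2,19)
Step 2: Sum ranks within each group.
R_1 = 35.5 (n_1 = 5)
R_2 = 53.5 (n_2 = 5)
R_3 = 40.5 (n_3 = 4)
R_4 = 60.5 (n_4 = 5)
Step 3: H = 12/(N(N+1)) * sum(R_i^2/n_i) - 3(N+1)
     = 12/(19*20) * (35.5^2/5 + 53.5^2/5 + 40.5^2/4 + 60.5^2/5) - 3*20
     = 0.031579 * 1966.61 - 60
     = 2.103553.
Step 4: Ties present; correction factor C = 1 - 24/(19^3 - 19) = 0.996491. Corrected H = 2.103553 / 0.996491 = 2.110960.
Step 5: Under H0, H ~ chi^2(3); p-value = 0.549699.
Step 6: alpha = 0.1. fail to reject H0.

H = 2.1110, df = 3, p = 0.549699, fail to reject H0.


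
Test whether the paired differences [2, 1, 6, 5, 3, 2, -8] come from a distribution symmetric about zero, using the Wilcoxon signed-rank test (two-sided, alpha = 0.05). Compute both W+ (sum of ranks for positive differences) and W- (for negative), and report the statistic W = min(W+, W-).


Step 1: Drop any zero differences (none here) and take |d_i|.
|d| = [2, 1, 6, 5, 3, 2, 8]
Step 2: Midrank |d_i| (ties get averaged ranks).
ranks: |2|->2.5, |1|->1, |6|->6, |5|->5, |3|->4, |2|->2.5, |8|->7
Step 3: Attach original signs; sum ranks with positive sign and with negative sign.
W+ = 2.5 + 1 + 6 + 5 + 4 + 2.5 = 21
W- = 7 = 7
(Check: W+ + W- = 28 should equal n(n+1)/2 = 28.)
Step 4: Test statistic W = min(W+, W-) = 7.
Step 5: Ties in |d|, so use the tie-corrected normal approximation.
        E[W] = n(n+1)/4 = 7*8/4 = 14.
        Tie groups: |d|=2 (t=2); sum(t^3 - t) = 6.
        Var[W] = n(n+1)(2n+1)/24 - sum(t^3-t)/48 = 840/24 - 6/48 = 34.875.
        z = (W - E[W]) / sqrt(Var[W]) = (7 - 14) / 5.9055 = -1.1853.
        Two-sided p = 2*Phi(z) = 0.235885.
Step 6: alpha = 0.05. fail to reject H0.

W+ = 21, W- = 7, W = min = 7, p = 0.235885, fail to reject H0.


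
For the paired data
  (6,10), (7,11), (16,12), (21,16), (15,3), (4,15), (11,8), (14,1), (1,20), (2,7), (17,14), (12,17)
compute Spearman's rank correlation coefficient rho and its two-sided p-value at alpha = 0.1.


Step 1: Rank x and y separately (midranks; no ties here).
rank(x): 6->4, 7->5, 16->10, 21->12, 15->9, 4->3, 11->6, 14->8, 1->1, 2->2, 17->11, 12->7
rank(y): 10->5, 11->6, 12->7, 16->10, 3->2, 15->9, 8->4, 1->1, 20->12, 7->3, 14->8, 17->11
Step 2: d_i = R_x(i) - R_y(i); compute d_i^2.
  (4-5)^2=1, (5-6)^2=1, (10-7)^2=9, (12-10)^2=4, (9-2)^2=49, (3-9)^2=36, (6-4)^2=4, (8-1)^2=49, (1-12)^2=121, (2-3)^2=1, (11-8)^2=9, (7-11)^2=16
sum(d^2) = 300.
Step 3: rho = 1 - 6*300 / (12*(12^2 - 1)) = 1 - 1800/1716 = -0.048951.
Step 4: Under H0, t = rho * sqrt((n-2)/(1-rho^2)) = -0.1550 ~ t(10).
Step 5: Two-sided p-value from the t-distribution with 10 df = 0.879919.
Step 6: alpha = 0.1. fail to reject H0.

rho = -0.0490, p = 0.879919, fail to reject H0 at alpha = 0.1.


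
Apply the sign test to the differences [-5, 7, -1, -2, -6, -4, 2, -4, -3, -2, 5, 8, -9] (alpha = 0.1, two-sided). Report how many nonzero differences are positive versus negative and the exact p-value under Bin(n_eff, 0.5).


Step 1: Discard zero differences. Original n = 13; n_eff = number of nonzero differences = 13.
Nonzero differences (with sign): -5, +7, -1, -2, -6, -4, +2, -4, -3, -2, +5, +8, -9
Step 2: Count signs: positive = 4, negative = 9.
Step 3: Under H0: P(positive) = 0.5, so the number of positives S ~ Bin(13, 0.5).
Step 4: Two-sided exact p-value = sum of Bin(13,0.5) probabilities at or below the observed probability = 0.266846.
Step 5: alpha = 0.1. fail to reject H0.

n_eff = 13, pos = 4, neg = 9, p = 0.266846, fail to reject H0.


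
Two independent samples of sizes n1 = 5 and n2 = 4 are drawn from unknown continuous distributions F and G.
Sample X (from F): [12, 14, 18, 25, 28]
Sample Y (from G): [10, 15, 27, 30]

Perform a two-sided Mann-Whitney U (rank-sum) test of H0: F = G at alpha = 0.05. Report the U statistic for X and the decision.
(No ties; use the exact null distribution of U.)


Step 1: Combine and sort all 9 observations; assign midranks.
sorted (value, group): (10,Y), (12,X), (14,X), (15,Y), (18,X), (25,X), (27,Y), (28,X), (30,Y)
ranks: 10->1, 12->2, 14->3, 15->4, 18->5, 25->6, 27->7, 28->8, 30->9
Step 2: Rank sum for X: R1 = 2 + 3 + 5 + 6 + 8 = 24.
Step 3: U_X = R1 - n1(n1+1)/2 = 24 - 5*6/2 = 24 - 15 = 9.
       U_Y = n1*n2 - U_X = 20 - 9 = 11.
Step 4: No ties, so the exact null distribution of U (based on enumerating the C(9,5) = 126 equally likely rank assignments) gives the two-sided p-value.
Step 5: p-value = 0.904762; compare to alpha = 0.05. fail to reject H0.

U_X = 9, p = 0.904762, fail to reject H0 at alpha = 0.05.


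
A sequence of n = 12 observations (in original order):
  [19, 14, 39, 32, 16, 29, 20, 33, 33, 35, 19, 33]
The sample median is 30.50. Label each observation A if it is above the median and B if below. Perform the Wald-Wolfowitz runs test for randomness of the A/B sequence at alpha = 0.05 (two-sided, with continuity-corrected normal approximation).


Step 1: Compute median = 30.50; label A = above, B = below.
Labels in order: BBAABBBAAABA  (n_A = 6, n_B = 6)
Step 2: Count runs R = 6.
Step 3: Under H0 (random ordering), E[R] = 2*n_A*n_B/(n_A+n_B) + 1 = 2*6*6/12 + 1 = 7.0000.
        Var[R] = 2*n_A*n_B*(2*n_A*n_B - n_A - n_B) / ((n_A+n_B)^2 * (n_A+n_B-1)) = 4320/1584 = 2.7273.
        SD[R] = 1.6514.
Step 4: Continuity-corrected z = (R + 0.5 - E[R]) / SD[R] = (6 + 0.5 - 7.0000) / 1.6514 = -0.3028.
Step 5: Two-sided p-value via normal approximation = 2*(1 - Phi(|z|)) = 0.762069.
Step 6: alpha = 0.05. fail to reject H0.

R = 6, z = -0.3028, p = 0.762069, fail to reject H0.


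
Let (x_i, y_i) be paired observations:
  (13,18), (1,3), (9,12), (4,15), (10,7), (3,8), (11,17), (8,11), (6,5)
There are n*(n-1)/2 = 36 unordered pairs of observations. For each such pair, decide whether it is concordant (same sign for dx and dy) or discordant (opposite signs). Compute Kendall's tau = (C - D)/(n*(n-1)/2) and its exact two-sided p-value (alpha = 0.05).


Step 1: Enumerate the 36 unordered pairs (i,j) with i<j and classify each by sign(x_j-x_i) * sign(y_j-y_i).
  (1,2):dx=-12,dy=-15->C; (1,3):dx=-4,dy=-6->C; (1,4):dx=-9,dy=-3->C; (1,5):dx=-3,dy=-11->C
  (1,6):dx=-10,dy=-10->C; (1,7):dx=-2,dy=-1->C; (1,8):dx=-5,dy=-7->C; (1,9):dx=-7,dy=-13->C
  (2,3):dx=+8,dy=+9->C; (2,4):dx=+3,dy=+12->C; (2,5):dx=+9,dy=+4->C; (2,6):dx=+2,dy=+5->C
  (2,7):dx=+10,dy=+14->C; (2,8):dx=+7,dy=+8->C; (2,9):dx=+5,dy=+2->C; (3,4):dx=-5,dy=+3->D
  (3,5):dx=+1,dy=-5->D; (3,6):dx=-6,dy=-4->C; (3,7):dx=+2,dy=+5->C; (3,8):dx=-1,dy=-1->C
  (3,9):dx=-3,dy=-7->C; (4,5):dx=+6,dy=-8->D; (4,6):dx=-1,dy=-7->C; (4,7):dx=+7,dy=+2->C
  (4,8):dx=+4,dy=-4->D; (4,9):dx=+2,dy=-10->D; (5,6):dx=-7,dy=+1->D; (5,7):dx=+1,dy=+10->C
  (5,8):dx=-2,dy=+4->D; (5,9):dx=-4,dy=-2->C; (6,7):dx=+8,dy=+9->C; (6,8):dx=+5,dy=+3->C
  (6,9):dx=+3,dy=-3->D; (7,8):dx=-3,dy=-6->C; (7,9):dx=-5,dy=-12->C; (8,9):dx=-2,dy=-6->C
Step 2: C = 28, D = 8, total pairs = 36.
Step 3: tau = (C - D)/(n(n-1)/2) = (28 - 8)/36 = 0.555556.
Step 4: Exact two-sided p-value (enumerate n! = 362880 permutations of y under H0): p = 0.044615.
Step 5: alpha = 0.05. reject H0.

tau_b = 0.5556 (C=28, D=8), p = 0.044615, reject H0.


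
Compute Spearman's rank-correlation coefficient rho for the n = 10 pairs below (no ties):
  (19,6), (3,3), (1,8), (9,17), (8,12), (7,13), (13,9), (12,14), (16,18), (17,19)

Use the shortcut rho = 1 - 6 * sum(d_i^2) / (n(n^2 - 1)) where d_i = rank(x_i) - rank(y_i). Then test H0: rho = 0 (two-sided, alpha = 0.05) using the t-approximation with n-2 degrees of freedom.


Step 1: Rank x and y separately (midranks; no ties here).
rank(x): 19->10, 3->2, 1->1, 9->5, 8->4, 7->3, 13->7, 12->6, 16->8, 17->9
rank(y): 6->2, 3->1, 8->3, 17->8, 12->5, 13->6, 9->4, 14->7, 18->9, 19->10
Step 2: d_i = R_x(i) - R_y(i); compute d_i^2.
  (10-2)^2=64, (2-1)^2=1, (1-3)^2=4, (5-8)^2=9, (4-5)^2=1, (3-6)^2=9, (7-4)^2=9, (6-7)^2=1, (8-9)^2=1, (9-10)^2=1
sum(d^2) = 100.
Step 3: rho = 1 - 6*100 / (10*(10^2 - 1)) = 1 - 600/990 = 0.393939.
Step 4: Under H0, t = rho * sqrt((n-2)/(1-rho^2)) = 1.2123 ~ t(8).
Step 5: Two-sided p-value from the t-distribution with 8 df = 0.259998.
Step 6: alpha = 0.05. fail to reject H0.

rho = 0.3939, p = 0.259998, fail to reject H0 at alpha = 0.05.


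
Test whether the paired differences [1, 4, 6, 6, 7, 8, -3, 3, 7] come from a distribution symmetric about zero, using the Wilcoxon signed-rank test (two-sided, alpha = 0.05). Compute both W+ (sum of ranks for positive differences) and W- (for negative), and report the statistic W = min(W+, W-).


Step 1: Drop any zero differences (none here) and take |d_i|.
|d| = [1, 4, 6, 6, 7, 8, 3, 3, 7]
Step 2: Midrank |d_i| (ties get averaged ranks).
ranks: |1|->1, |4|->4, |6|->5.5, |6|->5.5, |7|->7.5, |8|->9, |3|->2.5, |3|->2.5, |7|->7.5
Step 3: Attach original signs; sum ranks with positive sign and with negative sign.
W+ = 1 + 4 + 5.5 + 5.5 + 7.5 + 9 + 2.5 + 7.5 = 42.5
W- = 2.5 = 2.5
(Check: W+ + W- = 45 should equal n(n+1)/2 = 45.)
Step 4: Test statistic W = min(W+, W-) = 2.5.
Step 5: Ties in |d|, so use the tie-corrected normal approximation.
        E[W] = n(n+1)/4 = 9*10/4 = 22.5.
        Tie groups: |d|=3 (t=2), |d|=6 (t=2), |d|=7 (t=2); sum(t^3 - t) = 18.
        Var[W] = n(n+1)(2n+1)/24 - sum(t^3-t)/48 = 1710/24 - 18/48 = 70.875.
        z = (W - E[W]) / sqrt(Var[W]) = (2.5 - 22.5) / 8.4187 = -2.3757.
        Two-sided p = 2*Phi(z) = 0.017518.
Step 6: alpha = 0.05. reject H0.

W+ = 42.5, W- = 2.5, W = min = 2.5, p = 0.017518, reject H0.


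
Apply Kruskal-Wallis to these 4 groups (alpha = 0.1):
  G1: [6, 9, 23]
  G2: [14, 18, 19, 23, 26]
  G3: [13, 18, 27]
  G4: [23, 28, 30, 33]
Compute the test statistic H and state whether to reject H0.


Step 1: Combine all N = 15 observations and assign midranks.
sorted (value, group, rank): (6,G1,1), (9,G1,2), (13,G3,3), (14,G2,4), (18,G2,5.5), (18,G3,5.5), (19,G2,7), (23,G1,9), (23,G2,9), (23,G4,9), (26,G2,11), (27,G3,12), (28,G4,13), (30,G4,14), (33,G4,15)
Step 2: Sum ranks within each group.
R_1 = 12 (n_1 = 3)
R_2 = 36.5 (n_2 = 5)
R_3 = 20.5 (n_3 = 3)
R_4 = 51 (n_4 = 4)
Step 3: H = 12/(N(N+1)) * sum(R_i^2/n_i) - 3(N+1)
     = 12/(15*16) * (12^2/3 + 36.5^2/5 + 20.5^2/3 + 51^2/4) - 3*16
     = 0.050000 * 1104.78 - 48
     = 7.239167.
Step 4: Ties present; correction factor C = 1 - 30/(15^3 - 15) = 0.991071. Corrected H = 7.239167 / 0.991071 = 7.304384.
Step 5: Under H0, H ~ chi^2(3); p-value = 0.062804.
Step 6: alpha = 0.1. reject H0.

H = 7.3044, df = 3, p = 0.062804, reject H0.


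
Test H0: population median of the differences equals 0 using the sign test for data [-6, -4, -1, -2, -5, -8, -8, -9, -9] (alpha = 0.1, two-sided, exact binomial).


Step 1: Discard zero differences. Original n = 9; n_eff = number of nonzero differences = 9.
Nonzero differences (with sign): -6, -4, -1, -2, -5, -8, -8, -9, -9
Step 2: Count signs: positive = 0, negative = 9.
Step 3: Under H0: P(positive) = 0.5, so the number of positives S ~ Bin(9, 0.5).
Step 4: Two-sided exact p-value = sum of Bin(9,0.5) probabilities at or below the observed probability = 0.003906.
Step 5: alpha = 0.1. reject H0.

n_eff = 9, pos = 0, neg = 9, p = 0.003906, reject H0.


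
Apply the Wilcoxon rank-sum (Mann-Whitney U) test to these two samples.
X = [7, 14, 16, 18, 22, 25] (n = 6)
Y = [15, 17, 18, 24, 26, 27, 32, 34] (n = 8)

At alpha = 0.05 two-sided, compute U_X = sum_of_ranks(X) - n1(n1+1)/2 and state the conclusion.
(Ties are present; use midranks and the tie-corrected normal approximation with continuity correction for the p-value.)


Step 1: Combine and sort all 14 observations; assign midranks.
sorted (value, group): (7,X), (14,X), (15,Y), (16,X), (17,Y), (18,X), (18,Y), (22,X), (24,Y), (25,X), (26,Y), (27,Y), (32,Y), (34,Y)
ranks: 7->1, 14->2, 15->3, 16->4, 17->5, 18->6.5, 18->6.5, 22->8, 24->9, 25->10, 26->11, 27->12, 32->13, 34->14
Step 2: Rank sum for X: R1 = 1 + 2 + 4 + 6.5 + 8 + 10 = 31.5.
Step 3: U_X = R1 - n1(n1+1)/2 = 31.5 - 6*7/2 = 31.5 - 21 = 10.5.
       U_Y = n1*n2 - U_X = 48 - 10.5 = 37.5.
Step 4: Ties are present, so use the tie-corrected normal approximation (with continuity correction) for the p-value.
Step 5: p-value = 0.092930; compare to alpha = 0.05. fail to reject H0.

U_X = 10.5, p = 0.092930, fail to reject H0 at alpha = 0.05.


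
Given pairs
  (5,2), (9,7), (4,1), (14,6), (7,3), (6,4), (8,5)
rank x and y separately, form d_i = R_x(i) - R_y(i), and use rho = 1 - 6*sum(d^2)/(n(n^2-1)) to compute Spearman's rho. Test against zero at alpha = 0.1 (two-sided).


Step 1: Rank x and y separately (midranks; no ties here).
rank(x): 5->2, 9->6, 4->1, 14->7, 7->4, 6->3, 8->5
rank(y): 2->2, 7->7, 1->1, 6->6, 3->3, 4->4, 5->5
Step 2: d_i = R_x(i) - R_y(i); compute d_i^2.
  (2-2)^2=0, (6-7)^2=1, (1-1)^2=0, (7-6)^2=1, (4-3)^2=1, (3-4)^2=1, (5-5)^2=0
sum(d^2) = 4.
Step 3: rho = 1 - 6*4 / (7*(7^2 - 1)) = 1 - 24/336 = 0.928571.
Step 4: Under H0, t = rho * sqrt((n-2)/(1-rho^2)) = 5.5943 ~ t(5).
Step 5: Two-sided p-value from the t-distribution with 5 df = 0.002519.
Step 6: alpha = 0.1. reject H0.

rho = 0.9286, p = 0.002519, reject H0 at alpha = 0.1.


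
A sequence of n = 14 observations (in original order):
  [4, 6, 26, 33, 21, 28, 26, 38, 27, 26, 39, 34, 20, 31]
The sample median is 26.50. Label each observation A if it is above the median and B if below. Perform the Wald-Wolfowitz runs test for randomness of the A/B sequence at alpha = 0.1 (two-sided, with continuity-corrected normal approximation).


Step 1: Compute median = 26.50; label A = above, B = below.
Labels in order: BBBABABAABAABA  (n_A = 7, n_B = 7)
Step 2: Count runs R = 10.
Step 3: Under H0 (random ordering), E[R] = 2*n_A*n_B/(n_A+n_B) + 1 = 2*7*7/14 + 1 = 8.0000.
        Var[R] = 2*n_A*n_B*(2*n_A*n_B - n_A - n_B) / ((n_A+n_B)^2 * (n_A+n_B-1)) = 8232/2548 = 3.2308.
        SD[R] = 1.7974.
Step 4: Continuity-corrected z = (R - 0.5 - E[R]) / SD[R] = (10 - 0.5 - 8.0000) / 1.7974 = 0.8345.
Step 5: Two-sided p-value via normal approximation = 2*(1 - Phi(|z|)) = 0.403986.
Step 6: alpha = 0.1. fail to reject H0.

R = 10, z = 0.8345, p = 0.403986, fail to reject H0.


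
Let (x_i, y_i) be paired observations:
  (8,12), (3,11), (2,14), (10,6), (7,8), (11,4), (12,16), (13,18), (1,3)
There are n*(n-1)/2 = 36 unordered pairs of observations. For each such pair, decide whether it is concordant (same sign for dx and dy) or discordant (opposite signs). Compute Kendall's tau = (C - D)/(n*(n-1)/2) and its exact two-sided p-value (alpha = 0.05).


Step 1: Enumerate the 36 unordered pairs (i,j) with i<j and classify each by sign(x_j-x_i) * sign(y_j-y_i).
  (1,2):dx=-5,dy=-1->C; (1,3):dx=-6,dy=+2->D; (1,4):dx=+2,dy=-6->D; (1,5):dx=-1,dy=-4->C
  (1,6):dx=+3,dy=-8->D; (1,7):dx=+4,dy=+4->C; (1,8):dx=+5,dy=+6->C; (1,9):dx=-7,dy=-9->C
  (2,3):dx=-1,dy=+3->D; (2,4):dx=+7,dy=-5->D; (2,5):dx=+4,dy=-3->D; (2,6):dx=+8,dy=-7->D
  (2,7):dx=+9,dy=+5->C; (2,8):dx=+10,dy=+7->C; (2,9):dx=-2,dy=-8->C; (3,4):dx=+8,dy=-8->D
  (3,5):dx=+5,dy=-6->D; (3,6):dx=+9,dy=-10->D; (3,7):dx=+10,dy=+2->C; (3,8):dx=+11,dy=+4->C
  (3,9):dx=-1,dy=-11->C; (4,5):dx=-3,dy=+2->D; (4,6):dx=+1,dy=-2->D; (4,7):dx=+2,dy=+10->C
  (4,8):dx=+3,dy=+12->C; (4,9):dx=-9,dy=-3->C; (5,6):dx=+4,dy=-4->D; (5,7):dx=+5,dy=+8->C
  (5,8):dx=+6,dy=+10->C; (5,9):dx=-6,dy=-5->C; (6,7):dx=+1,dy=+12->C; (6,8):dx=+2,dy=+14->C
  (6,9):dx=-10,dy=-1->C; (7,8):dx=+1,dy=+2->C; (7,9):dx=-11,dy=-13->C; (8,9):dx=-12,dy=-15->C
Step 2: C = 23, D = 13, total pairs = 36.
Step 3: tau = (C - D)/(n(n-1)/2) = (23 - 13)/36 = 0.277778.
Step 4: Exact two-sided p-value (enumerate n! = 362880 permutations of y under H0): p = 0.358488.
Step 5: alpha = 0.05. fail to reject H0.

tau_b = 0.2778 (C=23, D=13), p = 0.358488, fail to reject H0.
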